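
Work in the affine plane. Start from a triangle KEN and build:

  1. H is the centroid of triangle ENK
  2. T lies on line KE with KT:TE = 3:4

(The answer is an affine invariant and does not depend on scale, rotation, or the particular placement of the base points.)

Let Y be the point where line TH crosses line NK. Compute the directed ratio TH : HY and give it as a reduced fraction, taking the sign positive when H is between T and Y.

Choose coordinates K = (0, 0), E = (1, 0), N = (0, 1).
1. H is the centroid of triangle ENK ⇒ H = (1/3, 1/3)
2. T lies on line KE with KT:TE = 3:4 ⇒ T = (3/7, 0)
line TH meets NK at Y = (0, 3/2)
H = T + t·(Y−T) with t = 2/9, so TH:HY = 2/9:7/9

TH:HY = 2/7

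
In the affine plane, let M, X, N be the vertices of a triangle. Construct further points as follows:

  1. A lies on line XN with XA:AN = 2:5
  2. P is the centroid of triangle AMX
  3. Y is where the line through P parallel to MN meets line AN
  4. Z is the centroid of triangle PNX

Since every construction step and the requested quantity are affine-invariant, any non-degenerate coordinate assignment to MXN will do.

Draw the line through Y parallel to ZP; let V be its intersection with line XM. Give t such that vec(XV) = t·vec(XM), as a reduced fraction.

Choose coordinates M = (0, 0), X = (1, 0), N = (0, 1).
1. A lies on line XN with XA:AN = 2:5 ⇒ A = (5/7, 2/7)
2. P is the centroid of triangle AMX ⇒ P = (4/7, 2/21)
3. Y is where the line through P parallel to MN meets line AN ⇒ Y = (4/7, 3/7)
4. Z is the centroid of triangle PNX ⇒ Z = (11/21, 23/63)
through Y parallel to ZP: direction (1/21, -17/63); meets XM at V = (11/17, 0)
V = X + t·(M−X) with t = 6/17

t = 6/17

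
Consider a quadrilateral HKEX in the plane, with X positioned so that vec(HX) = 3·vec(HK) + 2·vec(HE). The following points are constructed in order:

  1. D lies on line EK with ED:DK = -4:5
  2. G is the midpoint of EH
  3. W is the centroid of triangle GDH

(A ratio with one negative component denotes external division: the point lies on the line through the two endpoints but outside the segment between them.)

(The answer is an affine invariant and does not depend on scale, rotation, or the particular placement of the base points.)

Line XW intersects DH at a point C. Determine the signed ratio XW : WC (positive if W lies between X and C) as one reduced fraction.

Choose coordinates H = (0, 0), K = (1, 0), E = (0, 1), X = (3, 2).
1. D lies on line EK with ED:DK = -4:5 ⇒ D = (-4, 5)
2. G is the midpoint of EH ⇒ G = (0, 1/2)
3. W is the centroid of triangle GDH ⇒ W = (-4/3, 11/6)
line XW meets DH at C = (-98/67, 245/134)
W = X + t·(C−X) with t = 67/69, so XW:WC = 67/69:2/69

XW:WC = 67/2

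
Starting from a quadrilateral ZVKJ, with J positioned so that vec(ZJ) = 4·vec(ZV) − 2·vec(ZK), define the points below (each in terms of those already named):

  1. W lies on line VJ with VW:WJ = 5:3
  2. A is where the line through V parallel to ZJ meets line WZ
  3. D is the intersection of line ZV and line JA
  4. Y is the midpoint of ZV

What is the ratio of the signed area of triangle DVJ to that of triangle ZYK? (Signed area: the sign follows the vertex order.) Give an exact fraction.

[DVJ]:[ZYK] = -10

Choose coordinates Z = (0, 0), V = (1, 0), K = (0, 1), J = (4, -2).
1. W lies on line VJ with VW:WJ = 5:3 ⇒ W = (23/8, -5/4)
2. A is where the line through V parallel to ZJ meets line WZ ⇒ A = (23/3, -10/3)
3. D is the intersection of line ZV and line JA ⇒ D = (-3/2, 0)
4. Y is the midpoint of ZV ⇒ Y = (1/2, 0)
2·[DVJ] = -5, 2·[ZYK] = 1/2
[DVJ]:[ZYK] = -5:1/2 = -10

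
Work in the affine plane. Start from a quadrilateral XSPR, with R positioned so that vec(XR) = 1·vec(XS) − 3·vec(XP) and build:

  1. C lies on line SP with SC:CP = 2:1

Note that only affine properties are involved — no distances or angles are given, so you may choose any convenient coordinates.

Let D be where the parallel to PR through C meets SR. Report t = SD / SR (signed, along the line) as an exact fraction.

t = 2/3

Assign X = (0, 0), S = (1, 0), P = (0, 1), R = (1, -3) — the answer is frame-independent, so this choice is without loss of generality.
1. C lies on line SP with SC:CP = 2:1 ⇒ C = (1/3, 2/3)
through C parallel to PR: direction (1, -4); meets SR at D = (1, -2)
D = S + t·(R−S) with t = 2/3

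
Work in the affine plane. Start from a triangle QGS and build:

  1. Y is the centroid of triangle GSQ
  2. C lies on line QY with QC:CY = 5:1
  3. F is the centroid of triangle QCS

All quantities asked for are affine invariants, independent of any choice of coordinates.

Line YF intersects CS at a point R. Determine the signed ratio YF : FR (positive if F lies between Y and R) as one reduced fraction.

Assign Q = (0, 0), G = (1, 0), S = (0, 1) — the answer is frame-independent, so this choice is without loss of generality.
1. Y is the centroid of triangle GSQ ⇒ Y = (1/3, 1/3)
2. C lies on line QY with QC:CY = 5:1 ⇒ C = (5/18, 5/18)
3. F is the centroid of triangle QCS ⇒ F = (5/54, 23/54)
line YF meets CS at R = (35/144, 53/144)
F = Y + t·(R−Y) with t = 8/3, so YF:FR = 8/3:-5/3

YF:FR = -8/5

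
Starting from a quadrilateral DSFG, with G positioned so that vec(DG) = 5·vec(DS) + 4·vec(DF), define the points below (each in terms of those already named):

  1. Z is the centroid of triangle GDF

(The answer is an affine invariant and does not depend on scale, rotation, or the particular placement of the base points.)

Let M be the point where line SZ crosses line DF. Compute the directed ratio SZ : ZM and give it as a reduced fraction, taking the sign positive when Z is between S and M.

Assign D = (0, 0), S = (1, 0), F = (0, 1), G = (5, 4) — the answer is frame-independent, so this choice is without loss of generality.
1. Z is the centroid of triangle GDF ⇒ Z = (5/3, 5/3)
line SZ meets DF at M = (0, -5/2)
Z = S + t·(M−S) with t = -2/3, so SZ:ZM = -2/3:5/3

SZ:ZM = -2/5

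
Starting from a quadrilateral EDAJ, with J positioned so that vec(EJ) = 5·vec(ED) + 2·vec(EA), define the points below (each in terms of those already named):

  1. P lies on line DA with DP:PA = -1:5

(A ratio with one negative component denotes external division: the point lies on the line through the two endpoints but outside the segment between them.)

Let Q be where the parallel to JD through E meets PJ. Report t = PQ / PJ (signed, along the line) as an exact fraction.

t = 7/3

Work in coordinates with E = (0, 0), D = (1, 0), A = (0, 1), J = (5, 2).
1. P lies on line DA with DP:PA = -1:5 ⇒ P = (5/4, -1/4)
through E parallel to JD: direction (-4, -2); meets PJ at Q = (10, 5)
Q = P + t·(J−P) with t = 7/3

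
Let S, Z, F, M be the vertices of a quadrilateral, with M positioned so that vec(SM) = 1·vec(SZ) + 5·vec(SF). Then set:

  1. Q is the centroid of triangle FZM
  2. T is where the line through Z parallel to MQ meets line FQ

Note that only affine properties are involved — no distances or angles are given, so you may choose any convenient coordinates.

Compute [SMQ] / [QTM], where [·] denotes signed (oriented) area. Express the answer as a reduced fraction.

[SMQ]:[QTM] = -4/5

Choose coordinates S = (0, 0), Z = (1, 0), F = (0, 1), M = (1, 5).
1. Q is the centroid of triangle FZM ⇒ Q = (2/3, 2)
2. T is where the line through Z parallel to MQ meets line FQ ⇒ T = (4/3, 3)
2·[SMQ] = -4/3, 2·[QTM] = 5/3
[SMQ]:[QTM] = -4/3:5/3 = -4/5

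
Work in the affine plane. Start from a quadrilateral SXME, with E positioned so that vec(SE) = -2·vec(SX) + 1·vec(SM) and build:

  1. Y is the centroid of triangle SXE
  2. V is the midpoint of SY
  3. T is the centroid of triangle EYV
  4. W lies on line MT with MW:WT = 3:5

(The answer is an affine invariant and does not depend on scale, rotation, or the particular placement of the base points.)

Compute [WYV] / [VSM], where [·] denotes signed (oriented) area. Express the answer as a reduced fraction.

Assign S = (0, 0), X = (1, 0), M = (0, 1), E = (-2, 1) — the answer is frame-independent, so this choice is without loss of generality.
1. Y is the centroid of triangle SXE ⇒ Y = (-1/3, 1/3)
2. V is the midpoint of SY ⇒ V = (-1/6, 1/6)
3. T is the centroid of triangle EYV ⇒ T = (-5/6, 1/2)
4. W lies on line MT with MW:WT = 3:5 ⇒ W = (-5/16, 13/16)
2·[WYV] = 1/12, 2·[VSM] = 1/6
[WYV]:[VSM] = 1/12:1/6 = 1/2

[WYV]:[VSM] = 1/2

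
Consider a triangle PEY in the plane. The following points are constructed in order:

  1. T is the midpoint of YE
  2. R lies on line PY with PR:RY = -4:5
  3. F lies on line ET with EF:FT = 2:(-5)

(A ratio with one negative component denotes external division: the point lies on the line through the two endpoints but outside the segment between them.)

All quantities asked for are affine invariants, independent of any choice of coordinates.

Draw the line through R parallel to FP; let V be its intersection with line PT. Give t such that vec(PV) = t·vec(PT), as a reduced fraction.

t = -32/5

Assign P = (0, 0), E = (1, 0), Y = (0, 1) — the answer is frame-independent, so this choice is without loss of generality.
1. T is the midpoint of YE ⇒ T = (1/2, 1/2)
2. R lies on line PY with PR:RY = -4:5 ⇒ R = (0, -4)
3. F lies on line ET with EF:FT = 2:(-5) ⇒ F = (4/3, -1/3)
through R parallel to FP: direction (-4/3, 1/3); meets PT at V = (-16/5, -16/5)
V = P + t·(T−P) with t = -32/5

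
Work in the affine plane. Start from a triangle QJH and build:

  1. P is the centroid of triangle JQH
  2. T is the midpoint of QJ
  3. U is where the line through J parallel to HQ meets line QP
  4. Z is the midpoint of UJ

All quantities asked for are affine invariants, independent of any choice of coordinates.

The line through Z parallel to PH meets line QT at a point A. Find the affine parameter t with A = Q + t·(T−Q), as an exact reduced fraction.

Work in coordinates with Q = (0, 0), J = (1, 0), H = (0, 1).
1. P is the centroid of triangle JQH ⇒ P = (1/3, 1/3)
2. T is the midpoint of QJ ⇒ T = (1/2, 0)
3. U is where the line through J parallel to HQ meets line QP ⇒ U = (1, 1)
4. Z is the midpoint of UJ ⇒ Z = (1, 1/2)
through Z parallel to PH: direction (-1/3, 2/3); meets QT at A = (5/4, 0)
A = Q + t·(T−Q) with t = 5/2

t = 5/2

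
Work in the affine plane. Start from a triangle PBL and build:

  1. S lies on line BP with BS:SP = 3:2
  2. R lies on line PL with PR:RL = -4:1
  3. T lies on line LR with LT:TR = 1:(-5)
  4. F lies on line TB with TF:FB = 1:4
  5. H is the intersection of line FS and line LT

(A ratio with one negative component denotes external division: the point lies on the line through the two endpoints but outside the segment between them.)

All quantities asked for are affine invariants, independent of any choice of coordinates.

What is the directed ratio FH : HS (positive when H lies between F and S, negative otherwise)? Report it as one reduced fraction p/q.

FH:HS = -1/2

Choose coordinates P = (0, 0), B = (1, 0), L = (0, 1).
1. S lies on line BP with BS:SP = 3:2 ⇒ S = (2/5, 0)
2. R lies on line PL with PR:RL = -4:1 ⇒ R = (0, 4/3)
3. T lies on line LR with LT:TR = 1:(-5) ⇒ T = (0, 11/12)
4. F lies on line TB with TF:FB = 1:4 ⇒ F = (1/5, 11/15)
5. H is the intersection of line FS and line LT ⇒ H = (0, 22/15)
H = F + t·(S−F) with t = -1, so FH:HS = t:(1−t) = -1:2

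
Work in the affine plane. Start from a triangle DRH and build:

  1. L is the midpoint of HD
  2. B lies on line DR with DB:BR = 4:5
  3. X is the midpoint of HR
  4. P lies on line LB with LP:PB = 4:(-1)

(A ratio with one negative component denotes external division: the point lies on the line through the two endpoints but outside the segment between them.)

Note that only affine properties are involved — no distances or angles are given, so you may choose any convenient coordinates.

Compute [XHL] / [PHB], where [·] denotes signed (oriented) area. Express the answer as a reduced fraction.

Work in coordinates with D = (0, 0), R = (1, 0), H = (0, 1).
1. L is the midpoint of HD ⇒ L = (0, 1/2)
2. B lies on line DR with DB:BR = 4:5 ⇒ B = (4/9, 0)
3. X is the midpoint of HR ⇒ X = (1/2, 1/2)
4. P lies on line LB with LP:PB = 4:(-1) ⇒ P = (16/27, -1/6)
2·[XHL] = 1/4, 2·[PHB] = 2/27
[XHL]:[PHB] = 1/4:2/27 = 27/8

[XHL]:[PHB] = 27/8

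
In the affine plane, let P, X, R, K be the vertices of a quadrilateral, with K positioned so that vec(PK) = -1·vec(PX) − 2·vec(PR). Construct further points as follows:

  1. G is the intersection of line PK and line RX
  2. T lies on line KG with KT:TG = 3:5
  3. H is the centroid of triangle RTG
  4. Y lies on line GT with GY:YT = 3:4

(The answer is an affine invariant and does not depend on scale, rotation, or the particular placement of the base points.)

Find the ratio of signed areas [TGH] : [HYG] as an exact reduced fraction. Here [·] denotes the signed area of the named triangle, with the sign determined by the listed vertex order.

[TGH]:[HYG] = 7/3

Choose coordinates P = (0, 0), X = (1, 0), R = (0, 1), K = (-1, -2).
1. G is the intersection of line PK and line RX ⇒ G = (1/3, 2/3)
2. T lies on line KG with KT:TG = 3:5 ⇒ T = (-1/2, -1)
3. H is the centroid of triangle RTG ⇒ H = (-1/18, 2/9)
4. Y lies on line GT with GY:YT = 3:4 ⇒ Y = (-1/42, -1/21)
2·[TGH] = 5/18, 2·[HYG] = 5/42
[TGH]:[HYG] = 5/18:5/42 = 7/3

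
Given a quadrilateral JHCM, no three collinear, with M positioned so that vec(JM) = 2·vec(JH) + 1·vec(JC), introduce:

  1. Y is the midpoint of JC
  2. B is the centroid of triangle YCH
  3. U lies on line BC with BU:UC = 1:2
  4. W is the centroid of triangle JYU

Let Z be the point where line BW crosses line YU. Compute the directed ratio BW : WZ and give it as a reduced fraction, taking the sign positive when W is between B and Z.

Set J = (0, 0), H = (1, 0), C = (0, 1), M = (2, 1); any affine frame gives the same invariant.
1. Y is the midpoint of JC ⇒ Y = (0, 1/2)
2. B is the centroid of triangle YCH ⇒ B = (1/3, 1/2)
3. U lies on line BC with BU:UC = 1:2 ⇒ U = (2/9, 2/3)
4. W is the centroid of triangle JYU ⇒ W = (2/27, 7/18)
line BW meets YU at Z = (-4/9, 1/6)
W = B + t·(Z−B) with t = 1/3, so BW:WZ = 1/3:2/3

BW:WZ = 1/2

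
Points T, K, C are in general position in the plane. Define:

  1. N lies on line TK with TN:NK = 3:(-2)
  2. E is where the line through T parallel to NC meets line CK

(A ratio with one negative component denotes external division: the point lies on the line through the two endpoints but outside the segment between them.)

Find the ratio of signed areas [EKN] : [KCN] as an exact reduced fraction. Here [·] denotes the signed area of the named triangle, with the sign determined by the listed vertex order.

Set T = (0, 0), K = (1, 0), C = (0, 1); any affine frame gives the same invariant.
1. N lies on line TK with TN:NK = 3:(-2) ⇒ N = (3, 0)
2. E is where the line through T parallel to NC meets line CK ⇒ E = (3/2, -1/2)
2·[EKN] = -1, 2·[KCN] = -2
[EKN]:[KCN] = -1:-2 = 1/2

[EKN]:[KCN] = 1/2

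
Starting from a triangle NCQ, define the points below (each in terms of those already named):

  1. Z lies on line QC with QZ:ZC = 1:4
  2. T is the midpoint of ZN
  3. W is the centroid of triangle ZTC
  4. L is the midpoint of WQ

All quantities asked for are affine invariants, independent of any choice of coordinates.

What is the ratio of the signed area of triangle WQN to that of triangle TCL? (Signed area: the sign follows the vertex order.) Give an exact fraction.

[WQN]:[TCL] = 26/19

Assign N = (0, 0), C = (1, 0), Q = (0, 1) — the answer is frame-independent, so this choice is without loss of generality.
1. Z lies on line QC with QZ:ZC = 1:4 ⇒ Z = (1/5, 4/5)
2. T is the midpoint of ZN ⇒ T = (1/10, 2/5)
3. W is the centroid of triangle ZTC ⇒ W = (13/30, 2/5)
4. L is the midpoint of WQ ⇒ L = (13/60, 7/10)
2·[WQN] = 13/30, 2·[TCL] = 19/60
[WQN]:[TCL] = 13/30:19/60 = 26/19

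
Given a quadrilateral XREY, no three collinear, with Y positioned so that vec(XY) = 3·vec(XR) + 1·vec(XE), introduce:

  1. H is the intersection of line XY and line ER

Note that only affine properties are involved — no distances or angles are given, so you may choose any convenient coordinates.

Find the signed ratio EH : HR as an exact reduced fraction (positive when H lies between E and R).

EH:HR = 3

Work in coordinates with X = (0, 0), R = (1, 0), E = (0, 1), Y = (3, 1).
1. H is the intersection of line XY and line ER ⇒ H = (3/4, 1/4)
H = E + t·(R−E) with t = 3/4, so EH:HR = t:(1−t) = 3/4:1/4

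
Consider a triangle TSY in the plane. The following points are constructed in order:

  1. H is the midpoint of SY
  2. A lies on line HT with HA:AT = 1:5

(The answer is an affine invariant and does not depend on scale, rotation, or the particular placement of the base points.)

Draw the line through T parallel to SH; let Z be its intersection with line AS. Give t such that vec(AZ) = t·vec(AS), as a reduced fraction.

Set T = (0, 0), S = (1, 0), Y = (0, 1); any affine frame gives the same invariant.
1. H is the midpoint of SY ⇒ H = (1/2, 1/2)
2. A lies on line HT with HA:AT = 1:5 ⇒ A = (5/12, 5/12)
through T parallel to SH: direction (-1/2, 1/2); meets AS at Z = (-5/2, 5/2)
Z = A + t·(S−A) with t = -5

t = -5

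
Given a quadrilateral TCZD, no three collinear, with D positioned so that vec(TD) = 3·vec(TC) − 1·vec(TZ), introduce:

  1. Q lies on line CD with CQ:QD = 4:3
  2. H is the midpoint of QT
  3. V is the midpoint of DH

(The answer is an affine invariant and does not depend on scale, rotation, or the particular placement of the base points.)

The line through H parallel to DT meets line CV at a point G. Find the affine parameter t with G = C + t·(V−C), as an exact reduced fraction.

Work in coordinates with T = (0, 0), C = (1, 0), Z = (0, 1), D = (3, -1).
1. Q lies on line CD with CQ:QD = 4:3 ⇒ Q = (15/7, -4/7)
2. H is the midpoint of QT ⇒ H = (15/14, -2/7)
3. V is the midpoint of DH ⇒ V = (57/28, -9/14)
through H parallel to DT: direction (-3, 1); meets CV at G = (669/350, -99/175)
G = C + t·(V−C) with t = 22/25

t = 22/25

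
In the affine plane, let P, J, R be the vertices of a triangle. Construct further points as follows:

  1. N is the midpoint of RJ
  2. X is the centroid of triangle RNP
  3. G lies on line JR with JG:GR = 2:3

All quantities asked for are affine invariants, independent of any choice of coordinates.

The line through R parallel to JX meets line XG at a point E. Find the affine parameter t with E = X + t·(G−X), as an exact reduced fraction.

Choose coordinates P = (0, 0), J = (1, 0), R = (0, 1).
1. N is the midpoint of RJ ⇒ N = (1/2, 1/2)
2. X is the centroid of triangle RNP ⇒ X = (1/6, 1/2)
3. G lies on line JR with JG:GR = 2:3 ⇒ G = (3/5, 2/5)
through R parallel to JX: direction (-5/6, 1/2); meets XG at E = (5/4, 1/4)
E = X + t·(G−X) with t = 5/2

t = 5/2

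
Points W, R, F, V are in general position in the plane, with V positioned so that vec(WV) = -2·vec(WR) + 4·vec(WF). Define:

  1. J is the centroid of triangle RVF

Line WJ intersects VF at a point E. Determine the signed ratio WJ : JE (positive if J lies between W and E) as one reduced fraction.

Set W = (0, 0), R = (1, 0), F = (0, 1), V = (-2, 4); any affine frame gives the same invariant.
1. J is the centroid of triangle RVF ⇒ J = (-1/3, 5/3)
line WJ meets VF at E = (-2/7, 10/7)
J = W + t·(E−W) with t = 7/6, so WJ:JE = 7/6:-1/6

WJ:JE = -7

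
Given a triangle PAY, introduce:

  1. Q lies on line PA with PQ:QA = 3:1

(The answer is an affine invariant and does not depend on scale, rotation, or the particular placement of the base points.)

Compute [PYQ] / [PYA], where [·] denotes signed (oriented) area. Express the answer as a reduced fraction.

[PYQ]:[PYA] = 3/4

Choose coordinates P = (0, 0), A = (1, 0), Y = (0, 1).
1. Q lies on line PA with PQ:QA = 3:1 ⇒ Q = (3/4, 0)
2·[PYQ] = -3/4, 2·[PYA] = -1
[PYQ]:[PYA] = -3/4:-1 = 3/4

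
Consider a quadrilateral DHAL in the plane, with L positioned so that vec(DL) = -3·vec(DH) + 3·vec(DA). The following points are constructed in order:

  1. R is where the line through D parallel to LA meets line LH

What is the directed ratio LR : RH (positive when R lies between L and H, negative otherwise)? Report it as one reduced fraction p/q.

Work in coordinates with D = (0, 0), H = (1, 0), A = (0, 1), L = (-3, 3).
1. R is where the line through D parallel to LA meets line LH ⇒ R = (9, -6)
R = L + t·(H−L) with t = 3, so LR:RH = t:(1−t) = 3:-2

LR:RH = -3/2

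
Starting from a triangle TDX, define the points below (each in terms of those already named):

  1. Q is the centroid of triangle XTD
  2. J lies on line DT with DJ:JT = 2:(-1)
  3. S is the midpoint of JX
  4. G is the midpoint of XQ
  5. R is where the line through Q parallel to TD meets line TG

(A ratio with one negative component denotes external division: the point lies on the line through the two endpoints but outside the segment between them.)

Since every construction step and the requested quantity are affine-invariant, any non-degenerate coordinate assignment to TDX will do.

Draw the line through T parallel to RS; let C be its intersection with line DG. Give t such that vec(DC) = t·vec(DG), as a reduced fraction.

t = -2/3

Choose coordinates T = (0, 0), D = (1, 0), X = (0, 1).
1. Q is the centroid of triangle XTD ⇒ Q = (1/3, 1/3)
2. J lies on line DT with DJ:JT = 2:(-1) ⇒ J = (-1, 0)
3. S is the midpoint of JX ⇒ S = (-1/2, 1/2)
4. G is the midpoint of XQ ⇒ G = (1/6, 2/3)
5. R is where the line through Q parallel to TD meets line TG ⇒ R = (1/12, 1/3)
through T parallel to RS: direction (-7/12, 1/6); meets DG at C = (14/9, -4/9)
C = D + t·(G−D) with t = -2/3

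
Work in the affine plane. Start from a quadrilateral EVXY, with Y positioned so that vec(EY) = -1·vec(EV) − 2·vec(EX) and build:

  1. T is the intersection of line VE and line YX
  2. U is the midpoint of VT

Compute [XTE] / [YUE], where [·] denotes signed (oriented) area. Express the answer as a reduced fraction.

Assign E = (0, 0), V = (1, 0), X = (0, 1), Y = (-1, -2) — the answer is frame-independent, so this choice is without loss of generality.
1. T is the intersection of line VE and line YX ⇒ T = (-1/3, 0)
2. U is the midpoint of VT ⇒ U = (1/3, 0)
2·[XTE] = 1/3, 2·[YUE] = 2/3
[XTE]:[YUE] = 1/3:2/3 = 1/2

[XTE]:[YUE] = 1/2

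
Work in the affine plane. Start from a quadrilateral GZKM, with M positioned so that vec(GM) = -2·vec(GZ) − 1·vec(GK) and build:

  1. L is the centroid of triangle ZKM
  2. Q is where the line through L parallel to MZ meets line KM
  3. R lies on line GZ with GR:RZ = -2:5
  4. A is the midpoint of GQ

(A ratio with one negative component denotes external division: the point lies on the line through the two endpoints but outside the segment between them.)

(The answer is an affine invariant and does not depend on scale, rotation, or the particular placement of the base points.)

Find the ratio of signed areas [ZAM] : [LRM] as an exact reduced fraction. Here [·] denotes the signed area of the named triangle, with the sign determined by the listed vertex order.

Choose coordinates G = (0, 0), Z = (1, 0), K = (0, 1), M = (-2, -1).
1. L is the centroid of triangle ZKM ⇒ L = (-1/3, 0)
2. Q is where the line through L parallel to MZ meets line KM ⇒ Q = (-4/3, -1/3)
3. R lies on line GZ with GR:RZ = -2:5 ⇒ R = (-2/3, 0)
4. A is the midpoint of GQ ⇒ A = (-2/3, -1/6)
2·[ZAM] = 7/6, 2·[LRM] = 1/3
[ZAM]:[LRM] = 7/6:1/3 = 7/2

[ZAM]:[LRM] = 7/2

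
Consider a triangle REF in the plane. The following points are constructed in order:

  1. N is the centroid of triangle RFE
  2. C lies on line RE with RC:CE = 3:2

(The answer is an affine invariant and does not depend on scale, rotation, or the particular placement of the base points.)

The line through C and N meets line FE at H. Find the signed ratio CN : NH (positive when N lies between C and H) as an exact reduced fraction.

CN:NH = 1/5

Set R = (0, 0), E = (1, 0), F = (0, 1); any affine frame gives the same invariant.
1. N is the centroid of triangle RFE ⇒ N = (1/3, 1/3)
2. C lies on line RE with RC:CE = 3:2 ⇒ C = (3/5, 0)
line CN meets FE at H = (-1, 2)
N = C + t·(H−C) with t = 1/6, so CN:NH = 1/6:5/6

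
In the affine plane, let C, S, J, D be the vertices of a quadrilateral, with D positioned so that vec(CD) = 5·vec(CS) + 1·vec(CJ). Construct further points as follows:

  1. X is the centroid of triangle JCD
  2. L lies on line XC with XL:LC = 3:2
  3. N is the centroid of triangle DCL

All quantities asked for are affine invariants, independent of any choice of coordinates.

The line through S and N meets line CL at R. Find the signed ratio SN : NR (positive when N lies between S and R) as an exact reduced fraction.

Set C = (0, 0), S = (1, 0), J = (0, 1), D = (5, 1); any affine frame gives the same invariant.
1. X is the centroid of triangle JCD ⇒ X = (5/3, 2/3)
2. L lies on line XC with XL:LC = 3:2 ⇒ L = (2/3, 4/15)
3. N is the centroid of triangle DCL ⇒ N = (17/9, 19/45)
line SN meets CL at R = (19/3, 38/15)
N = S + t·(R−S) with t = 1/6, so SN:NR = 1/6:5/6

SN:NR = 1/5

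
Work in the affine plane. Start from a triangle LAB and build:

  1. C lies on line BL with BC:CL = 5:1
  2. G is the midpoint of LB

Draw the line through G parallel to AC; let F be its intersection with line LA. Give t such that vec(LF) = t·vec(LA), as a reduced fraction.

t = 3

Assign L = (0, 0), A = (1, 0), B = (0, 1) — the answer is frame-independent, so this choice is without loss of generality.
1. C lies on line BL with BC:CL = 5:1 ⇒ C = (0, 1/6)
2. G is the midpoint of LB ⇒ G = (0, 1/2)
through G parallel to AC: direction (-1, 1/6); meets LA at F = (3, 0)
F = L + t·(A−L) with t = 3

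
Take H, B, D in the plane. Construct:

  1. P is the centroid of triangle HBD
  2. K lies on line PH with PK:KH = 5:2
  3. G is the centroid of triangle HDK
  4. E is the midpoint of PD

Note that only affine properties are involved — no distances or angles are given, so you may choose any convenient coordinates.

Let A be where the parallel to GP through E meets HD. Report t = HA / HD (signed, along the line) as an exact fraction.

t = 13/19

Set H = (0, 0), B = (1, 0), D = (0, 1); any affine frame gives the same invariant.
1. P is the centroid of triangle HBD ⇒ P = (1/3, 1/3)
2. K lies on line PH with PK:KH = 5:2 ⇒ K = (2/21, 2/21)
3. G is the centroid of triangle HDK ⇒ G = (2/63, 23/63)
4. E is the midpoint of PD ⇒ E = (1/6, 2/3)
through E parallel to GP: direction (19/63, -2/63); meets HD at A = (0, 13/19)
A = H + t·(D−H) with t = 13/19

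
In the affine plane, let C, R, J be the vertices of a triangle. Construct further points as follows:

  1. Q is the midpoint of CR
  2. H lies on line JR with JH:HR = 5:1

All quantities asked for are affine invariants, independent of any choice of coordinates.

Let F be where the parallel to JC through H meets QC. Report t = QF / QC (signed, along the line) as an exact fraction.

t = -2/3

Work in coordinates with C = (0, 0), R = (1, 0), J = (0, 1).
1. Q is the midpoint of CR ⇒ Q = (1/2, 0)
2. H lies on line JR with JH:HR = 5:1 ⇒ H = (5/6, 1/6)
through H parallel to JC: direction (0, -1); meets QC at F = (5/6, 0)
F = Q + t·(C−Q) with t = -2/3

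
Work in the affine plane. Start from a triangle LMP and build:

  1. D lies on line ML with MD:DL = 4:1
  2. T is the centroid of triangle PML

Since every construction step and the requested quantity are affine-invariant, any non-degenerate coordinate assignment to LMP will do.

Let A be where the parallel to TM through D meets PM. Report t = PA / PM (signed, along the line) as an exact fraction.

Work in coordinates with L = (0, 0), M = (1, 0), P = (0, 1).
1. D lies on line ML with MD:DL = 4:1 ⇒ D = (1/5, 0)
2. T is the centroid of triangle PML ⇒ T = (1/3, 1/3)
through D parallel to TM: direction (2/3, -1/3); meets PM at A = (9/5, -4/5)
A = P + t·(M−P) with t = 9/5

t = 9/5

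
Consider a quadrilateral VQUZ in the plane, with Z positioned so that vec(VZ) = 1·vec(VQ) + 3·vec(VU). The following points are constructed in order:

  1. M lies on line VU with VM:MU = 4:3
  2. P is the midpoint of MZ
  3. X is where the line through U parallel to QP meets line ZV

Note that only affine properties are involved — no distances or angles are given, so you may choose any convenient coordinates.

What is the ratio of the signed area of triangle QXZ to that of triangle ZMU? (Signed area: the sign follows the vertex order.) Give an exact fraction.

Work in coordinates with V = (0, 0), Q = (1, 0), U = (0, 1), Z = (1, 3).
1. M lies on line VU with VM:MU = 4:3 ⇒ M = (0, 4/7)
2. P is the midpoint of MZ ⇒ P = (1/2, 25/14)
3. X is where the line through U parallel to QP meets line ZV ⇒ X = (7/46, 21/46)
2·[QXZ] = -117/46, 2·[ZMU] = -3/7
[QXZ]:[ZMU] = -117/46:-3/7 = 273/46

[QXZ]:[ZMU] = 273/46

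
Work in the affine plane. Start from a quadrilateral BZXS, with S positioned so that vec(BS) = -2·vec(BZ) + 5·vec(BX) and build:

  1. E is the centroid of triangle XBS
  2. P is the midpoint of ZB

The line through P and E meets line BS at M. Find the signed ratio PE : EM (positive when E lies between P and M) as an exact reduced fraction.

Work in coordinates with B = (0, 0), Z = (1, 0), X = (0, 1), S = (-2, 5).
1. E is the centroid of triangle XBS ⇒ E = (-2/3, 2)
2. P is the midpoint of ZB ⇒ P = (1/2, 0)
line PE meets BS at M = (-12/11, 30/11)
E = P + t·(M−P) with t = 11/15, so PE:EM = 11/15:4/15

PE:EM = 11/4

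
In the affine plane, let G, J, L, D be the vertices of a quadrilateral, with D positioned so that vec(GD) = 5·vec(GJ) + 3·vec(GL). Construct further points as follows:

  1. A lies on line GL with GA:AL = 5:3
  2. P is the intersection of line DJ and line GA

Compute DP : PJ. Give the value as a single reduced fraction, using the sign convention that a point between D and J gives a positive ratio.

DP:PJ = -5

Choose coordinates G = (0, 0), J = (1, 0), L = (0, 1), D = (5, 3).
1. A lies on line GL with GA:AL = 5:3 ⇒ A = (0, 5/8)
2. P is the intersection of line DJ and line GA ⇒ P = (0, -3/4)
P = D + t·(J−D) with t = 5/4, so DP:PJ = t:(1−t) = 5/4:-1/4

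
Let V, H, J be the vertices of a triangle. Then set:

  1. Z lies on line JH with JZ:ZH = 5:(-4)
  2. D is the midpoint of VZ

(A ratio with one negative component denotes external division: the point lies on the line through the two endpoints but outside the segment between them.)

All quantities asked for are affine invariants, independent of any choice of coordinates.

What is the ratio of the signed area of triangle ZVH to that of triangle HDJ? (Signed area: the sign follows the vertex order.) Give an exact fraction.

[ZVH]:[HDJ] = 8

Assign V = (0, 0), H = (1, 0), J = (0, 1) — the answer is frame-independent, so this choice is without loss of generality.
1. Z lies on line JH with JZ:ZH = 5:(-4) ⇒ Z = (5, -4)
2. D is the midpoint of VZ ⇒ D = (5/2, -2)
2·[ZVH] = -4, 2·[HDJ] = -1/2
[ZVH]:[HDJ] = -4:-1/2 = 8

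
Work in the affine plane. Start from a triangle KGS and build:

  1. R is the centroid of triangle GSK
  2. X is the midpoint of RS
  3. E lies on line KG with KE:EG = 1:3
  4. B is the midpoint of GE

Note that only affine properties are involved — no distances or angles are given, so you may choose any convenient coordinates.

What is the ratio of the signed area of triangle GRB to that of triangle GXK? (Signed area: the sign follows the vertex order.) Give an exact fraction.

Assign K = (0, 0), G = (1, 0), S = (0, 1) — the answer is frame-independent, so this choice is without loss of generality.
1. R is the centroid of triangle GSK ⇒ R = (1/3, 1/3)
2. X is the midpoint of RS ⇒ X = (1/6, 2/3)
3. E lies on line KG with KE:EG = 1:3 ⇒ E = (1/4, 0)
4. B is the midpoint of GE ⇒ B = (5/8, 0)
2·[GRB] = 1/8, 2·[GXK] = 2/3
[GRB]:[GXK] = 1/8:2/3 = 3/16

[GRB]:[GXK] = 3/16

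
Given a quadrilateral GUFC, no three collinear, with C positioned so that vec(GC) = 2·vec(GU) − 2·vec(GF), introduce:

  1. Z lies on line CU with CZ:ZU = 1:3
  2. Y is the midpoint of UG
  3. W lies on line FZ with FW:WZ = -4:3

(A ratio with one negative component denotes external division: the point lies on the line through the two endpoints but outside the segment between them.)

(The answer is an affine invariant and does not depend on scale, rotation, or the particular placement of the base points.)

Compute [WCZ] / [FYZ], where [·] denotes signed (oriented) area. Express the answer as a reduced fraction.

[WCZ]:[FYZ] = -3/2

Assign G = (0, 0), U = (1, 0), F = (0, 1), C = (2, -2) — the answer is frame-independent, so this choice is without loss of generality.
1. Z lies on line CU with CZ:ZU = 1:3 ⇒ Z = (7/4, -3/2)
2. Y is the midpoint of UG ⇒ Y = (1/2, 0)
3. W lies on line FZ with FW:WZ = -4:3 ⇒ W = (7, -9)
2·[WCZ] = -3/4, 2·[FYZ] = 1/2
[WCZ]:[FYZ] = -3/4:1/2 = -3/2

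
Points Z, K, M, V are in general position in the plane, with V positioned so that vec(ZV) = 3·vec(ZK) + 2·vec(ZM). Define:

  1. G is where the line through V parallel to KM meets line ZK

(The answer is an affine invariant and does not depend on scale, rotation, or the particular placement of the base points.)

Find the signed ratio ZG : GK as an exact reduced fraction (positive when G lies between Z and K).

ZG:GK = -5/4

Assign Z = (0, 0), K = (1, 0), M = (0, 1), V = (3, 2) — the answer is frame-independent, so this choice is without loss of generality.
1. G is where the line through V parallel to KM meets line ZK ⇒ G = (5, 0)
G = Z + t·(K−Z) with t = 5, so ZG:GK = t:(1−t) = 5:-4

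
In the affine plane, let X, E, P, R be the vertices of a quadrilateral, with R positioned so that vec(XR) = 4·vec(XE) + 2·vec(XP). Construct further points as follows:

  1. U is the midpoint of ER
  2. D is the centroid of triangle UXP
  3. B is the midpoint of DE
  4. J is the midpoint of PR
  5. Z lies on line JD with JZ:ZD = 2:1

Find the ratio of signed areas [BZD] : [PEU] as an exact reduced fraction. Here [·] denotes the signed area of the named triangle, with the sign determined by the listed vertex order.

Choose coordinates X = (0, 0), E = (1, 0), P = (0, 1), R = (4, 2).
1. U is the midpoint of ER ⇒ U = (5/2, 1)
2. D is the centroid of triangle UXP ⇒ D = (5/6, 2/3)
3. B is the midpoint of DE ⇒ B = (11/12, 1/3)
4. J is the midpoint of PR ⇒ J = (2, 3/2)
5. Z lies on line JD with JZ:ZD = 2:1 ⇒ Z = (11/9, 17/18)
2·[BZD] = 11/72, 2·[PEU] = 5/2
[BZD]:[PEU] = 11/72:5/2 = 11/180

[BZD]:[PEU] = 11/180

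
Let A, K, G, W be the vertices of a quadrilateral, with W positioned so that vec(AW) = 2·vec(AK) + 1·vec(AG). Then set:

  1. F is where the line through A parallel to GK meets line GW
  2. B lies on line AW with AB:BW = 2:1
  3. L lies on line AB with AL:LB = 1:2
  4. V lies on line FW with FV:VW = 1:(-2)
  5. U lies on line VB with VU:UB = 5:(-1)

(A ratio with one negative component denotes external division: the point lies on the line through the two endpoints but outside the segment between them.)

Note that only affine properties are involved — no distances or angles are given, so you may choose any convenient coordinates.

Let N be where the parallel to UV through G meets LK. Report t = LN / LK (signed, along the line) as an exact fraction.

Set A = (0, 0), K = (1, 0), G = (0, 1), W = (2, 1); any affine frame gives the same invariant.
1. F is where the line through A parallel to GK meets line GW ⇒ F = (-1, 1)
2. B lies on line AW with AB:BW = 2:1 ⇒ B = (4/3, 2/3)
3. L lies on line AB with AL:LB = 1:2 ⇒ L = (4/9, 2/9)
4. V lies on line FW with FV:VW = 1:(-2) ⇒ V = (-4, 1)
5. U lies on line VB with VU:UB = 5:(-1) ⇒ U = (8/3, 7/12)
through G parallel to UV: direction (-20/3, 5/12); meets LK at N = (-16/9, 10/9)
N = L + t·(K−L) with t = -4

t = -4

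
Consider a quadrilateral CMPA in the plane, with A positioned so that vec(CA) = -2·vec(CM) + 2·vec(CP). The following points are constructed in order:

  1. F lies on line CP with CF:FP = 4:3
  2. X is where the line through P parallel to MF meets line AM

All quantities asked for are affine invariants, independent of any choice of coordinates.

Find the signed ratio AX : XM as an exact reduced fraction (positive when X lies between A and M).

AX:XM = -1/3

Work in coordinates with C = (0, 0), M = (1, 0), P = (0, 1), A = (-2, 2).
1. F lies on line CP with CF:FP = 4:3 ⇒ F = (0, 4/7)
2. X is where the line through P parallel to MF meets line AM ⇒ X = (-7/2, 3)
X = A + t·(M−A) with t = -1/2, so AX:XM = t:(1−t) = -1/2:3/2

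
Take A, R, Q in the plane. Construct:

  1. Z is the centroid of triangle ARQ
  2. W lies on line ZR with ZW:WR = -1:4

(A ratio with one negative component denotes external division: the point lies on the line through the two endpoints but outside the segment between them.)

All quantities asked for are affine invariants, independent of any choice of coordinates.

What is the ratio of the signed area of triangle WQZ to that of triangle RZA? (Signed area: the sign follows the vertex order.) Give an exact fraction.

Choose coordinates A = (0, 0), R = (1, 0), Q = (0, 1).
1. Z is the centroid of triangle ARQ ⇒ Z = (1/3, 1/3)
2. W lies on line ZR with ZW:WR = -1:4 ⇒ W = (1/9, 4/9)
2·[WQZ] = -1/9, 2·[RZA] = 1/3
[WQZ]:[RZA] = -1/9:1/3 = -1/3

[WQZ]:[RZA] = -1/3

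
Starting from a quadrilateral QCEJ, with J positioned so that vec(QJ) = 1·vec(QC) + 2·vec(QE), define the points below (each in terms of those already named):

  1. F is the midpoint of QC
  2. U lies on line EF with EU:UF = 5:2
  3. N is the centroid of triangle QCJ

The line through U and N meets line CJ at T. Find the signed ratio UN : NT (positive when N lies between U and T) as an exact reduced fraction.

UN:NT = 13/14

Choose coordinates Q = (0, 0), C = (1, 0), E = (0, 1), J = (1, 2).
1. F is the midpoint of QC ⇒ F = (1/2, 0)
2. U lies on line EF with EU:UF = 5:2 ⇒ U = (5/14, 2/7)
3. N is the centroid of triangle QCJ ⇒ N = (2/3, 2/3)
line UN meets CJ at T = (1, 14/13)
N = U + t·(T−U) with t = 13/27, so UN:NT = 13/27:14/27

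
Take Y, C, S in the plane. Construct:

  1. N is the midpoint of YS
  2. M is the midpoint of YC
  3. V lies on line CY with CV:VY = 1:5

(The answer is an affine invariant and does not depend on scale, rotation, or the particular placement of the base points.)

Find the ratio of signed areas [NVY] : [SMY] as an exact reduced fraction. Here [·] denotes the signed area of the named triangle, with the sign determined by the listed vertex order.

Work in coordinates with Y = (0, 0), C = (1, 0), S = (0, 1).
1. N is the midpoint of YS ⇒ N = (0, 1/2)
2. M is the midpoint of YC ⇒ M = (1/2, 0)
3. V lies on line CY with CV:VY = 1:5 ⇒ V = (5/6, 0)
2·[NVY] = -5/12, 2·[SMY] = -1/2
[NVY]:[SMY] = -5/12:-1/2 = 5/6

[NVY]:[SMY] = 5/6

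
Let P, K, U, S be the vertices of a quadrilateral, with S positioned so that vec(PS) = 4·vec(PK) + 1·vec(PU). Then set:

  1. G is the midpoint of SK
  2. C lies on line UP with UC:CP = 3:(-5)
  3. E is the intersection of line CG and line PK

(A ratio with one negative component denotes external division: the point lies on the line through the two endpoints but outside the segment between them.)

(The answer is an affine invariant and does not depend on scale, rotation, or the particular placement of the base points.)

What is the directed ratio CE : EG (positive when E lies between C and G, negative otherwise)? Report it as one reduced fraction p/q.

Choose coordinates P = (0, 0), K = (1, 0), U = (0, 1), S = (4, 1).
1. G is the midpoint of SK ⇒ G = (5/2, 1/2)
2. C lies on line UP with UC:CP = 3:(-5) ⇒ C = (0, 5/2)
3. E is the intersection of line CG and line PK ⇒ E = (25/8, 0)
E = C + t·(G−C) with t = 5/4, so CE:EG = t:(1−t) = 5/4:-1/4

CE:EG = -5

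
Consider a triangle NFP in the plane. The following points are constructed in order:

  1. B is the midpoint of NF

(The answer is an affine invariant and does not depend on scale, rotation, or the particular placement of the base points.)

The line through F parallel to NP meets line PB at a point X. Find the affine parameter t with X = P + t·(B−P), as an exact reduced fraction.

t = 2

Set N = (0, 0), F = (1, 0), P = (0, 1); any affine frame gives the same invariant.
1. B is the midpoint of NF ⇒ B = (1/2, 0)
through F parallel to NP: direction (0, 1); meets PB at X = (1, -1)
X = P + t·(B−P) with t = 2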